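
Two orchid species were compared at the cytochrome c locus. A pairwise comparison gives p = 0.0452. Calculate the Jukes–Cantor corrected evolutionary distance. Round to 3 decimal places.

d = −(3/4) ln(1 − 4p/3) = −0.75 ln(1 − 0.060267) = −0.75 ln(0.939733)
  = −0.75 × (-0.062159) = 0.046619 substitutions/site.

0.047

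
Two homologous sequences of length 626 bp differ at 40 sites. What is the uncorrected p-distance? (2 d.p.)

p = 40/626 = 0.063897… ≈ 0.06 (to 2 d.p.).

0.06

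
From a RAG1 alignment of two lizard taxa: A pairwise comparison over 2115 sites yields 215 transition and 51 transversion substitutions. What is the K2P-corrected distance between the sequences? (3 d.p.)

0.141

P = 215/2115 ≈ 0.101655 and Q = 51/2115 ≈ 0.024113.
Under the Kimura two-parameter model, d = −½ ln(1 − 2P − Q) − ¼ ln(1 − 2Q).
1 − 2P − Q = 0.772577, giving −½ ln(0.772577) = 0.129012.
1 − 2Q = 0.951774, giving −¼ ln(0.951774) = 0.012357.
d = 0.129012 + 0.012357 = 0.141369.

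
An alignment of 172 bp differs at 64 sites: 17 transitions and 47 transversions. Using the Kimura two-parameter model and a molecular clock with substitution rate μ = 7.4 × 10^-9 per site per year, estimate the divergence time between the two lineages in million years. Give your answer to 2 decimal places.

34.87

P = 17/172 ≈ 0.098837 and Q = 47/172 ≈ 0.273256.
Under the Kimura two-parameter model, d = −½ ln(1 − 2P − Q) − ¼ ln(1 − 2Q).
1 − 2P − Q = 0.52907, giving −½ ln(0.52907) = 0.318317.
1 − 2Q = 0.453488, giving −¼ ln(0.453488) = 0.197697.
d = 0.318317 + 0.197697 = 0.516014.
Under a molecular clock d = 2μt, so t = d/(2μ) = 0.516014 / (2 × 7.4 × 10^-9) = 34.87 million years.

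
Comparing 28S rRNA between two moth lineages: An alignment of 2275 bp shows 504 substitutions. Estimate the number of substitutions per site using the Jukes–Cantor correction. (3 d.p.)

p = 504/2275 ≈ 0.221538.
d = −(3/4) ln(1 − 4p/3) = −0.75 ln(1 − 0.295384) = −0.75 ln(0.704616)
  = −0.75 × (-0.350102) = 0.262577 substitutions/site.

0.263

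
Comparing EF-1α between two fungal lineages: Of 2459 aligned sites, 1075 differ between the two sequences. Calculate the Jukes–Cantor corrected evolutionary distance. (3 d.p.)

0.656

p = 1075/2459 ≈ 0.43717.
d = −(3/4) ln(1 − 4p/3) = −0.75 ln(1 − 0.582893) = −0.75 ln(0.417107)
  = −0.75 × (-0.874412) = 0.655809 substitutions/site.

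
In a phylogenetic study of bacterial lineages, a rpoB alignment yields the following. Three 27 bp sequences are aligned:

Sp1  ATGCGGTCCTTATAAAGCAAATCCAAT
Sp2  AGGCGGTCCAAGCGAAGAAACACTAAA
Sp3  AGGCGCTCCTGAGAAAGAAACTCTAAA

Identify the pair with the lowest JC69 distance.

Sp1–Sp2: 11/27 differ, p = 0.407, d = 0.588.
Sp1–Sp3: 8/27 differ, p = 0.296, d = 0.377.
Sp2–Sp3: 7/27 differ, p = 0.259, d = 0.318.
The smallest distance is between Sp2 and Sp3.

Sp2 and Sp3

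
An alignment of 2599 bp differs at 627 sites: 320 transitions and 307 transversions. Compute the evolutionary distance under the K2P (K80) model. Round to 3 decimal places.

0.294

P = 320/2599 ≈ 0.123124 and Q = 307/2599 ≈ 0.118122.
Under the Kimura two-parameter model, d = −½ ln(1 − 2P − Q) − ¼ ln(1 − 2Q).
1 − 2P − Q = 0.63563, giving −½ ln(0.63563) = 0.226569.
1 − 2Q = 0.763756, giving −¼ ln(0.763756) = 0.067377.
d = 0.226569 + 0.067377 = 0.293946.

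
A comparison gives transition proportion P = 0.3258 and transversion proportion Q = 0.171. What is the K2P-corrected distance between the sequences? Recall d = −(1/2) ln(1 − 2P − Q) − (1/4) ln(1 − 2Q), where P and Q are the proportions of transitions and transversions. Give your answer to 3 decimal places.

0.969

Under the Kimura two-parameter model, d = −½ ln(1 − 2P − Q) − ¼ ln(1 − 2Q).
1 − 2P − Q = 0.1774, giving −½ ln(0.1774) = 0.864674.
1 − 2Q = 0.658, giving −¼ ln(0.658) = 0.104638.
d = 0.864674 + 0.104638 = 0.969312.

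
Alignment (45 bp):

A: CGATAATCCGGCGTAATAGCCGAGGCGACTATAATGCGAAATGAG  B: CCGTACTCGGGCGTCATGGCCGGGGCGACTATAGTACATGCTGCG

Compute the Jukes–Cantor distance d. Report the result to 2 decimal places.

0.40

The sequences differ at 14 of 45 sites, so p = 14/45 ≈ 0.311111.
d = −(3/4) ln(1 − 4p/3) = −0.75 ln(1 − 0.414815) = −0.75 ln(0.585185)
  = −0.75 × (-0.535827) = 0.401870 substitutions/site.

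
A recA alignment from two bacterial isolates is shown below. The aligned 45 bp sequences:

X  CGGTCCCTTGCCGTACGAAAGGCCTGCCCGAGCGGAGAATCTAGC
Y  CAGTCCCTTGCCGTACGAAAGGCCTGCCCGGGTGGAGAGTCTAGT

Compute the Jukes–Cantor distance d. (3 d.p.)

The sequences differ at 5 of 45 sites (2, 31, 33, 39, 45), so p = 5/45 ≈ 0.111111.
d = −(3/4) ln(1 − 4p/3) = −0.75 ln(1 − 0.148148) = −0.75 ln(0.851852)
  = −0.75 × (-0.160342) = 0.120257 substitutions/site.

0.120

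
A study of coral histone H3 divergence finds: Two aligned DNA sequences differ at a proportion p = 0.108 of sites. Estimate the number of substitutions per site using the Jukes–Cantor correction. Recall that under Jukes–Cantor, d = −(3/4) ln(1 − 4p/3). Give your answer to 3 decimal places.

d = −(3/4) ln(1 − 4p/3) = −0.75 ln(1 − 0.144) = −0.75 ln(0.856)
  = −0.75 × (-0.155485) = 0.116614 substitutions/site.

0.117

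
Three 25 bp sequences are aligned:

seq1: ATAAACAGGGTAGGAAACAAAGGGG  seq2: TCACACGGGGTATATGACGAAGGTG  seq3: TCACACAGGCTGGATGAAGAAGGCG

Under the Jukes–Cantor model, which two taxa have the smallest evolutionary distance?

seq2 and seq3

seq1–seq2: 10/25 differ, p = 0.400, d = 0.572.
seq1–seq3: 11/25 differ, p = 0.440, d = 0.663.
seq2–seq3: 6/25 differ, p = 0.240, d = 0.289.
The smallest distance is between seq2 and seq3.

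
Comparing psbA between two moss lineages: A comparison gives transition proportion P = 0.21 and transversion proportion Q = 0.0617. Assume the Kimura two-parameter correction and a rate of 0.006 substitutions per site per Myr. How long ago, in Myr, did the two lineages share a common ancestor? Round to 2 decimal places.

30.13

Under the Kimura two-parameter model, d = −½ ln(1 − 2P − Q) − ¼ ln(1 − 2Q).
1 − 2P − Q = 0.5183, giving −½ ln(0.5183) = 0.328601.
1 − 2Q = 0.8766, giving −¼ ln(0.8766) = 0.032926.
d = 0.328601 + 0.032926 = 0.361527.
Under a molecular clock d = 2μt, so t = d/(2μ) = 0.361527 / (2 × 0.006) = 30.13 Myr.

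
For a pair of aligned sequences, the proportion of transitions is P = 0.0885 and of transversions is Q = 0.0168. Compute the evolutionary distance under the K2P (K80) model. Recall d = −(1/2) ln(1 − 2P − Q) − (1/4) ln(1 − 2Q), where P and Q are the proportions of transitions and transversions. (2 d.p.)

0.12

Under the Kimura two-parameter model, d = −½ ln(1 − 2P − Q) − ¼ ln(1 − 2Q).
1 − 2P − Q = 0.8062, giving −½ ln(0.8062) = 0.107712.
1 − 2Q = 0.9664, giving −¼ ln(0.9664) = 0.008544.
d = 0.107712 + 0.008544 = 0.116256.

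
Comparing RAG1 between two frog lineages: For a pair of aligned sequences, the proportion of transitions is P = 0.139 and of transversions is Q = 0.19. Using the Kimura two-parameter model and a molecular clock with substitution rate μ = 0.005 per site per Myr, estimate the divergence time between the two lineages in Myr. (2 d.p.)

43.51

Under the Kimura two-parameter model, d = −½ ln(1 − 2P − Q) − ¼ ln(1 − 2Q).
1 − 2P − Q = 0.532, giving −½ ln(0.532) = 0.315556.
1 − 2Q = 0.62, giving −¼ ln(0.62) = 0.119509.
d = 0.315556 + 0.119509 = 0.435065.
Under a molecular clock d = 2μt, so t = d/(2μ) = 0.435065 / (2 × 0.005) = 43.51 Myr.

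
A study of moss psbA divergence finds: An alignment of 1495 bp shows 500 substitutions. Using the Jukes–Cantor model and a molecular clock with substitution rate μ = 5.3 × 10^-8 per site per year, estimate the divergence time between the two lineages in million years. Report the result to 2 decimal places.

4.18

p = 500/1495 ≈ 0.334448.
d = −(3/4) ln(1 − 4p/3) = −0.75 ln(1 − 0.445931) = −0.75 ln(0.554069)
  = −0.75 × (-0.590466) = 0.442850 substitutions/site.
Under a molecular clock d = 2μt, so t = d/(2μ) = 0.442850 / (2 × 5.3 × 10^-8) = 4.18 million years.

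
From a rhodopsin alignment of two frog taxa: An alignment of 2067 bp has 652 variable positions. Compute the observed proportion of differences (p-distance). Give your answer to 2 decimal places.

p = 652/2067 = 0.315432… ≈ 0.32 (to 2 d.p.).

0.32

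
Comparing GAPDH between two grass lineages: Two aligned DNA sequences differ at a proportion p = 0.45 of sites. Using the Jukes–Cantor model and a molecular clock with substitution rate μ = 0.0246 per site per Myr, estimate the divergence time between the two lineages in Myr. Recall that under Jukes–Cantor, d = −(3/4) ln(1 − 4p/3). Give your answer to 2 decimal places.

13.97

d = −(3/4) ln(1 − 4p/3) = −0.75 ln(1 − 0.6) = −0.75 ln(0.4)
  = −0.75 × (-0.916291) = 0.687218 substitutions/site.
Under a molecular clock d = 2μt, so t = d/(2μ) = 0.687218 / (2 × 0.0246) = 13.97 Myr.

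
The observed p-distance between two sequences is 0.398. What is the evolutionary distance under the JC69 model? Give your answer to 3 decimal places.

0.567

d = −(3/4) ln(1 − 4p/3) = −0.75 ln(1 − 0.530667) = −0.75 ln(0.469333)
  = −0.75 × (-0.756443) = 0.567332 substitutions/site.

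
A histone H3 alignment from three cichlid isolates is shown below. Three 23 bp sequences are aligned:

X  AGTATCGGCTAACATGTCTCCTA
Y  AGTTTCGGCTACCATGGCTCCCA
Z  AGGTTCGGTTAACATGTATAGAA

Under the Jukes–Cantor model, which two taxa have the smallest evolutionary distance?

X–Y: 4/23 differ, p = 0.174, d = 0.198.
X–Z: 7/23 differ, p = 0.304, d = 0.390.
Y–Z: 8/23 differ, p = 0.348, d = 0.467.
The smallest distance is between X and Y.

X and Y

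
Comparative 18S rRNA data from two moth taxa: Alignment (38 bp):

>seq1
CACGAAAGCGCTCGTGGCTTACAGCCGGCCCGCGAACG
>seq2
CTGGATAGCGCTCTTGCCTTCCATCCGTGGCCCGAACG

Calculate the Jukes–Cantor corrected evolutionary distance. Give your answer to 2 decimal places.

The sequences differ at 11 of 38 sites, so p = 11/38 ≈ 0.289474.
d = −(3/4) ln(1 − 4p/3) = −0.75 ln(1 − 0.385965) = −0.75 ln(0.614035)
  = −0.75 × (-0.487703) = 0.365777 substitutions/site.

0.37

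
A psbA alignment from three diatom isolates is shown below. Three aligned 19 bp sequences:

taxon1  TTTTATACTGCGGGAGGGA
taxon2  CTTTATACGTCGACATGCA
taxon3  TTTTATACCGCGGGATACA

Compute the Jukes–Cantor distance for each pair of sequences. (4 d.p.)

d(taxon1,taxon2) = 0.5068, d(taxon1,taxon3) = 0.2471, d(taxon2,taxon3) = 0.4099

taxon1–taxon2: 7/19 sites differ → p ≈ 0.368421, d = −0.75 ln(1 − 0.491228) = 0.506816 ≈ 0.5068.
taxon1–taxon3: 4/19 sites differ → p ≈ 0.210526, d = −0.75 ln(1 − 0.280701) = 0.247109 ≈ 0.2471.
taxon2–taxon3: 6/19 sites differ → p ≈ 0.315789, d = −0.75 ln(1 − 0.421052) = 0.409907 ≈ 0.4099.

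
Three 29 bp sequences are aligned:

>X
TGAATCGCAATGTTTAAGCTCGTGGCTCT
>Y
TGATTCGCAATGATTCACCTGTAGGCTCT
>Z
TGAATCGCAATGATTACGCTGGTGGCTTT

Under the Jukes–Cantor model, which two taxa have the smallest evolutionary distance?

X–Y: 7/29 differ, p = 0.241, d = 0.291.
X–Z: 4/29 differ, p = 0.138, d = 0.152.
Y–Z: 7/29 differ, p = 0.241, d = 0.291.
The smallest distance is between X and Z.

X and Z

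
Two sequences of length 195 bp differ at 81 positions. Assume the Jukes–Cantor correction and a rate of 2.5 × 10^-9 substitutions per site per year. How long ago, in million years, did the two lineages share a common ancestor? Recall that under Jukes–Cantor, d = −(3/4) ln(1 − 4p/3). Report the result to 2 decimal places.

p = 81/195 ≈ 0.415385.
d = −(3/4) ln(1 − 4p/3) = −0.75 ln(1 − 0.553847) = −0.75 ln(0.446153)
  = −0.75 × (-0.807093) = 0.605320 substitutions/site.
Under a molecular clock d = 2μt, so t = d/(2μ) = 0.605320 / (2 × 2.5 × 10^-9) = 121.06 million years.

121.06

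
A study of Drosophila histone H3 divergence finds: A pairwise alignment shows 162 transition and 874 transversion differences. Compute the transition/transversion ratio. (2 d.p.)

R = 162/874 = 0.185354… ≈ 0.19 (to 2 d.p.).

0.19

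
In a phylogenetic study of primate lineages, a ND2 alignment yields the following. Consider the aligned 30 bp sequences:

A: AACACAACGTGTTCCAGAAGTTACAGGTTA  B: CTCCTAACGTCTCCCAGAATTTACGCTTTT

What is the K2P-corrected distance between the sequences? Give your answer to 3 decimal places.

0.505

Of 30 sites, 3 differences are transitions and 8 are transversions, so P = 3/30 = 0.1 and Q = 8/30 ≈ 0.266667.
Under the Kimura two-parameter model, d = −½ ln(1 − 2P − Q) − ¼ ln(1 − 2Q).
1 − 2P − Q = 0.533333, giving −½ ln(0.533333) = 0.314305.
1 − 2Q = 0.466666, giving −¼ ln(0.466666) = 0.190535.
d = 0.314305 + 0.190535 = 0.504840.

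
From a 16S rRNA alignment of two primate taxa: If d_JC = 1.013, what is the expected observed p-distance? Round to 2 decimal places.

0.56

p = (3/4)(1 − e^(−4d/3)) = 0.75 × (1 − e^(-1.350667)) = 0.75 × (1 − 0.259067) = 0.555700.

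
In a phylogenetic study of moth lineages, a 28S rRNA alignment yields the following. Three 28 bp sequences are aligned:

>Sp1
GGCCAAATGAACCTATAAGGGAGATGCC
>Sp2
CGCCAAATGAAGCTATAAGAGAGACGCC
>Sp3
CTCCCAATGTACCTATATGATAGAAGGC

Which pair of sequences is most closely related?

Sp1–Sp2: 4/28 differ, p = 0.143, d = 0.158.
Sp1–Sp3: 9/28 differ, p = 0.321, d = 0.420.
Sp2–Sp3: 8/28 differ, p = 0.286, d = 0.360.
The smallest distance is between Sp1 and Sp2.

Sp1 and Sp2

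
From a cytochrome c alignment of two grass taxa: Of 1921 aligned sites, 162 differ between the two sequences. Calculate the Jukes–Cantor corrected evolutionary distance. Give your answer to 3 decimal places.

p = 162/1921 ≈ 0.084331.
d = −(3/4) ln(1 − 4p/3) = −0.75 ln(1 − 0.112441) = −0.75 ln(0.887559)
  = −0.75 × (-0.119280) = 0.089460 substitutions/site.

0.089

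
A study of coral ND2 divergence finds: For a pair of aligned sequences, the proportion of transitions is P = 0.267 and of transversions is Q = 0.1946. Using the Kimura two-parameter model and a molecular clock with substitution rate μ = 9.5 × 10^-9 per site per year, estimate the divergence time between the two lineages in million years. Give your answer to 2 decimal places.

40.81

Under the Kimura two-parameter model, d = −½ ln(1 − 2P − Q) − ¼ ln(1 − 2Q).
1 − 2P − Q = 0.2714, giving −½ ln(0.2714) = 0.652081.
1 − 2Q = 0.6108, giving −¼ ln(0.6108) = 0.123246.
d = 0.652081 + 0.123246 = 0.775327.
Under a molecular clock d = 2μt, so t = d/(2μ) = 0.775327 / (2 × 9.5 × 10^-9) = 40.81 million years.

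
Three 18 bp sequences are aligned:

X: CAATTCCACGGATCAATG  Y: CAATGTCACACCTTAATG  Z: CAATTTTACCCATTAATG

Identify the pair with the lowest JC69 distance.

Y and Z

X–Y: 6/18 differ, p = 0.333, d = 0.441.
X–Z: 5/18 differ, p = 0.278, d = 0.347.
Y–Z: 4/18 differ, p = 0.222, d = 0.264.
The smallest distance is between Y and Z.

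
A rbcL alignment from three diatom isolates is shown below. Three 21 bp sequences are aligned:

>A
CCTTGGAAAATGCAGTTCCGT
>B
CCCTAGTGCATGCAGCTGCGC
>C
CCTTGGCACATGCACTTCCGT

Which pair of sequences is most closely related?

A–B: 8/21 differ, p = 0.381, d = 0.532.
A–C: 3/21 differ, p = 0.143, d = 0.158.
B–C: 8/21 differ, p = 0.381, d = 0.532.
The smallest distance is between A and C.

A and C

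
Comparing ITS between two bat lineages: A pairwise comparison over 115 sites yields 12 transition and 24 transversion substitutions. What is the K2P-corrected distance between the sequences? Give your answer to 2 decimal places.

0.41

P = 12/115 ≈ 0.104348 and Q = 24/115 ≈ 0.208696.
Under the Kimura two-parameter model, d = −½ ln(1 − 2P − Q) − ¼ ln(1 − 2Q).
1 − 2P − Q = 0.582608, giving −½ ln(0.582608) = 0.270120.
1 − 2Q = 0.582608, giving −¼ ln(0.582608) = 0.135060.
d = 0.270120 + 0.135060 = 0.405180.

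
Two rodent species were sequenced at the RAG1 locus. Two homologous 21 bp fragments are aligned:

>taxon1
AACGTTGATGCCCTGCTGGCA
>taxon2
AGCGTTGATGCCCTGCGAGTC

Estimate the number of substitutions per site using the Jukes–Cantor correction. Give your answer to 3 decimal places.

The sequences differ at 5 of 21 sites (2, 17, 18, 20, 21), so p = 5/21 ≈ 0.238095.
d = −(3/4) ln(1 − 4p/3) = −0.75 ln(1 − 0.31746) = −0.75 ln(0.68254)
  = −0.75 × (-0.381934) = 0.286451 substitutions/site.

0.286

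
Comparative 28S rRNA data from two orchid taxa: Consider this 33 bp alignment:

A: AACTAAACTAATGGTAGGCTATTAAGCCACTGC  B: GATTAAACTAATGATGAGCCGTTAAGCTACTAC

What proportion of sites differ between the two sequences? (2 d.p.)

The sequences differ at 9 of 33 positions (sites 1, 3, 14, 16, 17, 20, 21, 28, 32).
p = 9/33 = 0.272727… ≈ 0.27 (to 2 d.p.).

0.27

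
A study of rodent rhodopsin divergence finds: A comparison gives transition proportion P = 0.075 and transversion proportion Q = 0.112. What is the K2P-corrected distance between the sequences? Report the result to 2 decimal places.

0.22

Under the Kimura two-parameter model, d = −½ ln(1 − 2P − Q) − ¼ ln(1 − 2Q).
1 − 2P − Q = 0.738, giving −½ ln(0.738) = 0.151906.
1 − 2Q = 0.776, giving −¼ ln(0.776) = 0.063401.
d = 0.151906 + 0.063401 = 0.215307.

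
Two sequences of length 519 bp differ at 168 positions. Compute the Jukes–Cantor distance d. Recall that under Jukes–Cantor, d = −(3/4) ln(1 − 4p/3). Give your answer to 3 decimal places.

0.424

p = 168/519 ≈ 0.323699.
d = −(3/4) ln(1 − 4p/3) = −0.75 ln(1 − 0.431599) = −0.75 ln(0.568401)
  = −0.75 × (-0.564928) = 0.423696 substitutions/site.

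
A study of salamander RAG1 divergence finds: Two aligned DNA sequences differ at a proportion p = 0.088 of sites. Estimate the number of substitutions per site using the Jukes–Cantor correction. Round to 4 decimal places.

d = −(3/4) ln(1 − 4p/3) = −0.75 ln(1 − 0.117333) = −0.75 ln(0.882667)
  = −0.75 × (-0.124807) = 0.093605 substitutions/site.

0.0936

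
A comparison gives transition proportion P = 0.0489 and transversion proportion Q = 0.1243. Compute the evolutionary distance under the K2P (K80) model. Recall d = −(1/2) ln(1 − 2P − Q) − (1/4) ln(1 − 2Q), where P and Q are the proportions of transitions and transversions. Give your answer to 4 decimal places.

Under the Kimura two-parameter model, d = −½ ln(1 − 2P − Q) − ¼ ln(1 − 2Q).
1 − 2P − Q = 0.7779, giving −½ ln(0.7779) = 0.125579.
1 − 2Q = 0.7514, giving −¼ ln(0.7514) = 0.071454.
d = 0.125579 + 0.071454 = 0.197033.

0.1970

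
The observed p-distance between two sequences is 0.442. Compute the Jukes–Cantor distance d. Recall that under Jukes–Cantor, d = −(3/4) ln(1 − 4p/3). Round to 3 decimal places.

d = −(3/4) ln(1 − 4p/3) = −0.75 ln(1 − 0.589333) = −0.75 ln(0.410667)
  = −0.75 × (-0.889973) = 0.667480 substitutions/site.

0.667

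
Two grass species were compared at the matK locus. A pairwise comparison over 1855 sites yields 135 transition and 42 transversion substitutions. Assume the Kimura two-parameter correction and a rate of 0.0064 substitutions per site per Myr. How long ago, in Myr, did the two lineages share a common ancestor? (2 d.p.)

8.10

P = 135/1855 ≈ 0.072776 and Q = 42/1855 ≈ 0.022642.
Under the Kimura two-parameter model, d = −½ ln(1 − 2P − Q) − ¼ ln(1 − 2Q).
1 − 2P − Q = 0.831806, giving −½ ln(0.831806) = 0.092078.
1 − 2Q = 0.954716, giving −¼ ln(0.954716) = 0.011585.
d = 0.092078 + 0.011585 = 0.103663.
Under a molecular clock d = 2μt, so t = d/(2μ) = 0.103663 / (2 × 0.0064) = 8.10 Myr.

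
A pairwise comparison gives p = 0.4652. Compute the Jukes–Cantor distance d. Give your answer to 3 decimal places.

d = −(3/4) ln(1 − 4p/3) = −0.75 ln(1 − 0.620267) = −0.75 ln(0.379733)
  = −0.75 × (-0.968287) = 0.726215 substitutions/site.

0.726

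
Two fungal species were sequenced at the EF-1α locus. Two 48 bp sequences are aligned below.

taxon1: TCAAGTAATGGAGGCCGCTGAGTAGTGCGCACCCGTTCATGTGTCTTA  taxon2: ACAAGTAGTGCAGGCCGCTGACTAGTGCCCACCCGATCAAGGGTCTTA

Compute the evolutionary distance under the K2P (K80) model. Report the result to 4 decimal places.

0.1900

Of 48 sites, 1 differences are transitions and 7 are transversions, so P = 1/48 ≈ 0.020833 and Q = 7/48 ≈ 0.145833.
Under the Kimura two-parameter model, d = −½ ln(1 − 2P − Q) − ¼ ln(1 − 2Q).
1 − 2P − Q = 0.812501, giving −½ ln(0.812501) = 0.103819.
1 − 2Q = 0.708334, giving −¼ ln(0.708334) = 0.086210.
d = 0.103819 + 0.086210 = 0.190029.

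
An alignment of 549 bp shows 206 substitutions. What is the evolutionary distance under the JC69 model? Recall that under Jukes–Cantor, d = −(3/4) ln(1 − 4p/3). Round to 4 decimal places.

0.5203

p = 206/549 ≈ 0.375228.
d = −(3/4) ln(1 − 4p/3) = −0.75 ln(1 − 0.500304) = −0.75 ln(0.499696)
  = −0.75 × (-0.693755) = 0.520316 substitutions/site.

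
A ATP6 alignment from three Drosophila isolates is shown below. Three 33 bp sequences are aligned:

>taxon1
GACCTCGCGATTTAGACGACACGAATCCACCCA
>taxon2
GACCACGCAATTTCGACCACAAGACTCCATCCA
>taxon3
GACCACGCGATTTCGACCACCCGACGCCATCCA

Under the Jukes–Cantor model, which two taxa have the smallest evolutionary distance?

taxon2 and taxon3

taxon1–taxon2: 7/33 differ, p = 0.212, d = 0.249.
taxon1–taxon3: 7/33 differ, p = 0.212, d = 0.249.
taxon2–taxon3: 4/33 differ, p = 0.121, d = 0.132.
The smallest distance is between taxon2 and taxon3.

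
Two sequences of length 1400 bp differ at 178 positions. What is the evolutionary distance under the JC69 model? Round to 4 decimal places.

0.1393

p = 178/1400 ≈ 0.127143.
d = −(3/4) ln(1 − 4p/3) = −0.75 ln(1 − 0.169524) = −0.75 ln(0.830476)
  = −0.75 × (-0.185756) = 0.139317 substitutions/site.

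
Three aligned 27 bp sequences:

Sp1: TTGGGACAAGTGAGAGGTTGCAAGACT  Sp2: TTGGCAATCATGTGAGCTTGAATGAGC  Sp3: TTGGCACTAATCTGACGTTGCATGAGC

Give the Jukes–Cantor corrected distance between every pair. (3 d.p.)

Sp1–Sp2: 11/27 sites differ → p ≈ 0.407407, d = −0.75 ln(1 − 0.543209) = 0.587647 ≈ 0.588.
Sp1–Sp3: 9/27 sites differ → p ≈ 0.333333, d = −0.75 ln(1 − 0.444444) = 0.440839 ≈ 0.441.
Sp2–Sp3: 6/27 sites differ → p ≈ 0.222222, d = −0.75 ln(1 − 0.296296) = 0.263548 ≈ 0.264.

d(Sp1,Sp2) = 0.588, d(Sp1,Sp3) = 0.441, d(Sp2,Sp3) = 0.264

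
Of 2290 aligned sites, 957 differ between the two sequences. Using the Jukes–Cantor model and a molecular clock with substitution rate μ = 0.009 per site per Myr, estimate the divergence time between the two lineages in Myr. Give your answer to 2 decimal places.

33.94

p = 957/2290 ≈ 0.417904.
d = −(3/4) ln(1 − 4p/3) = −0.75 ln(1 − 0.557205) = −0.75 ln(0.442795)
  = −0.75 × (-0.814648) = 0.610986 substitutions/site.
Under a molecular clock d = 2μt, so t = d/(2μ) = 0.610986 / (2 × 0.009) = 33.94 Myr.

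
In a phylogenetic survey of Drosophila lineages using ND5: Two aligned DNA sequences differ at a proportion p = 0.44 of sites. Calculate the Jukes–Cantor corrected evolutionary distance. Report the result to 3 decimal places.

0.663

d = −(3/4) ln(1 − 4p/3) = −0.75 ln(1 − 0.586667) = −0.75 ln(0.413333)
  = −0.75 × (-0.883502) = 0.662627 substitutions/site.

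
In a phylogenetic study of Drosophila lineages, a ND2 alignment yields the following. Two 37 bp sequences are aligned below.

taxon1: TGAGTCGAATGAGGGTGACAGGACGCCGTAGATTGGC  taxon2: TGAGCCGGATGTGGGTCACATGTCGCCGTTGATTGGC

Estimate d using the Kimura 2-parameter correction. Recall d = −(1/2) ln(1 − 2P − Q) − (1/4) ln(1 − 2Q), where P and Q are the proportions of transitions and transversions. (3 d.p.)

Of 37 sites, 2 differences are transitions and 5 are transversions, so P = 2/37 ≈ 0.054054 and Q = 5/37 ≈ 0.135135.
Under the Kimura two-parameter model, d = −½ ln(1 − 2P − Q) − ¼ ln(1 − 2Q).
1 − 2P − Q = 0.756757, giving −½ ln(0.756757) = 0.139357.
1 − 2Q = 0.72973, giving −¼ ln(0.72973) = 0.078770.
d = 0.139357 + 0.078770 = 0.218127.

0.218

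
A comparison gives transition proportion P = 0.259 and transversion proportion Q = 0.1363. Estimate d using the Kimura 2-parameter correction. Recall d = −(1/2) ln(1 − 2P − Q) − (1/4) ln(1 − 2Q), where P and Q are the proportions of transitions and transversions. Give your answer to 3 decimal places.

0.611

Under the Kimura two-parameter model, d = −½ ln(1 − 2P − Q) − ¼ ln(1 − 2Q).
1 − 2P − Q = 0.3457, giving −½ ln(0.3457) = 0.531092.
1 − 2Q = 0.7274, giving −¼ ln(0.7274) = 0.079570.
d = 0.531092 + 0.079570 = 0.610662.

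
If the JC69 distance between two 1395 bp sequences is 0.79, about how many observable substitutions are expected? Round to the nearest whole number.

681

Invert JC69: p = (3/4)(1 − e^(−4d/3)) = 0.75 × (1 − e^(-1.053333)) = 0.75 × (1 − 0.348773) = 0.488420.
Expected differing sites = pL ≈ 0.488420 × 1395 = 681.3459 ≈ 681.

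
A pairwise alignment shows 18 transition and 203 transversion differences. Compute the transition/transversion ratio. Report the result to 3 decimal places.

0.089

R = 18/203 = 0.088669… ≈ 0.089 (to 3 d.p.).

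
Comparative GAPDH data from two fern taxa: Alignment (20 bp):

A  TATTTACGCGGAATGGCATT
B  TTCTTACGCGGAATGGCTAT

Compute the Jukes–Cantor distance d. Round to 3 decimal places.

0.233

The sequences differ at 4 of 20 sites (2, 3, 18, 19), so p = 4/20 = 0.2.
d = −(3/4) ln(1 − 4p/3) = −0.75 ln(1 − 0.266667) = −0.75 ln(0.733333)
  = −0.75 × (-0.310155) = 0.232616 substitutions/site.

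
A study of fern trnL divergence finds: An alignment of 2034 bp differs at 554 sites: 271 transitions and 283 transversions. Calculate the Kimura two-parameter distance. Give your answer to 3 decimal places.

P = 271/2034 ≈ 0.133235 and Q = 283/2034 ≈ 0.139135.
Under the Kimura two-parameter model, d = −½ ln(1 − 2P − Q) − ¼ ln(1 − 2Q).
1 − 2P − Q = 0.594395, giving −½ ln(0.594395) = 0.260106.
1 − 2Q = 0.72173, giving −¼ ln(0.72173) = 0.081526.
d = 0.260106 + 0.081526 = 0.341632.

0.342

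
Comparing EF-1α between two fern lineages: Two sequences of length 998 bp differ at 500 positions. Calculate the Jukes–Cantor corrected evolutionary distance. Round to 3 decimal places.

p = 500/998 ≈ 0.501002.
d = −(3/4) ln(1 − 4p/3) = −0.75 ln(1 − 0.668003) = −0.75 ln(0.331997)
  = −0.75 × (-1.102629) = 0.826972 substitutions/site.

0.827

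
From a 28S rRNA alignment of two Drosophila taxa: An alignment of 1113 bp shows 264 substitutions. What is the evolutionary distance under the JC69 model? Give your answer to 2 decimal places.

0.29

p = 264/1113 ≈ 0.237197.
d = −(3/4) ln(1 − 4p/3) = −0.75 ln(1 − 0.316263) = −0.75 ln(0.683737)
  = −0.75 × (-0.380182) = 0.285137 substitutions/site.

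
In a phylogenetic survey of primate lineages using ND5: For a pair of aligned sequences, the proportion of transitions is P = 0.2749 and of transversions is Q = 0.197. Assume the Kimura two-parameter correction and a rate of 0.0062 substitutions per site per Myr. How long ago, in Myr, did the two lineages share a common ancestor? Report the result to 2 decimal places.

65.48

Under the Kimura two-parameter model, d = −½ ln(1 − 2P − Q) − ¼ ln(1 − 2Q).
1 − 2P − Q = 0.2532, giving −½ ln(0.2532) = 0.686788.
1 − 2Q = 0.606, giving −¼ ln(0.606) = 0.125219.
d = 0.686788 + 0.125219 = 0.812007.
Under a molecular clock d = 2μt, so t = d/(2μ) = 0.812007 / (2 × 0.0062) = 65.48 Myr.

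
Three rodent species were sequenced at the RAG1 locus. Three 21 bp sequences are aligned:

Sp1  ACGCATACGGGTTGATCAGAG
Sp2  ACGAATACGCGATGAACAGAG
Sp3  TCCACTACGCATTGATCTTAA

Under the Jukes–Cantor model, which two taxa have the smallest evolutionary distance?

Sp1–Sp2: 4/21 differ, p = 0.190, d = 0.220.
Sp1–Sp3: 9/21 differ, p = 0.429, d = 0.635.
Sp2–Sp3: 9/21 differ, p = 0.429, d = 0.635.
The smallest distance is between Sp1 and Sp2.

Sp1 and Sp2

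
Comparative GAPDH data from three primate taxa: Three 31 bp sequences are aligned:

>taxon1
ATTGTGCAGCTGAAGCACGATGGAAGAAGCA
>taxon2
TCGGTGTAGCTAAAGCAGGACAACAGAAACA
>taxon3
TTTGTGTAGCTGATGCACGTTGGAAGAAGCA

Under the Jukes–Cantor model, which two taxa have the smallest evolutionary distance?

taxon1–taxon2: 11/31 differ, p = 0.355, d = 0.481.
taxon1–taxon3: 4/31 differ, p = 0.129, d = 0.142.
taxon2–taxon3: 11/31 differ, p = 0.355, d = 0.481.
The smallest distance is between taxon1 and taxon3.

taxon1 and taxon3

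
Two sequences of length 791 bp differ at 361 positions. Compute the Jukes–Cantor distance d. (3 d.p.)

0.703

p = 361/791 ≈ 0.456384.
d = −(3/4) ln(1 − 4p/3) = −0.75 ln(1 − 0.608512) = −0.75 ln(0.391488)
  = −0.75 × (-0.937800) = 0.703350 substitutions/site.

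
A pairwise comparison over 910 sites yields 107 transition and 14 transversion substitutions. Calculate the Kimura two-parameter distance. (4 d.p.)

0.1520

P = 107/910 ≈ 0.117582 and Q = 14/910 ≈ 0.015385.
Under the Kimura two-parameter model, d = −½ ln(1 − 2P − Q) − ¼ ln(1 − 2Q).
1 − 2P − Q = 0.749451, giving −½ ln(0.749451) = 0.144207.
1 − 2Q = 0.96923, giving −¼ ln(0.96923) = 0.007813.
d = 0.144207 + 0.007813 = 0.152020.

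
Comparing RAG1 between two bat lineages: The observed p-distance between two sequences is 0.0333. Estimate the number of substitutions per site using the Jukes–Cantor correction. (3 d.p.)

d = −(3/4) ln(1 − 4p/3) = −0.75 ln(1 − 0.0444) = −0.75 ln(0.9556)
  = −0.75 × (-0.045416) = 0.034062 substitutions/site.

0.034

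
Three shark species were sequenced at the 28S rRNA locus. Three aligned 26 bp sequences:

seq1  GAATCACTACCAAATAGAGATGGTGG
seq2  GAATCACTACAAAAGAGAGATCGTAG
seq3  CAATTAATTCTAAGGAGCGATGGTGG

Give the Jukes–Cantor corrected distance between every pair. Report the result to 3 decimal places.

d(seq1,seq2) = 0.172, d(seq1,seq3) = 0.396, d(seq2,seq3) = 0.464

seq1–seq2: 4/26 sites differ → p ≈ 0.153846, d = −0.75 ln(1 − 0.205128) = 0.172181 ≈ 0.172.
seq1–seq3: 8/26 sites differ → p ≈ 0.307692, d = −0.75 ln(1 − 0.410256) = 0.396050 ≈ 0.396.
seq2–seq3: 9/26 sites differ → p ≈ 0.346154, d = −0.75 ln(1 − 0.461539) = 0.464280 ≈ 0.464.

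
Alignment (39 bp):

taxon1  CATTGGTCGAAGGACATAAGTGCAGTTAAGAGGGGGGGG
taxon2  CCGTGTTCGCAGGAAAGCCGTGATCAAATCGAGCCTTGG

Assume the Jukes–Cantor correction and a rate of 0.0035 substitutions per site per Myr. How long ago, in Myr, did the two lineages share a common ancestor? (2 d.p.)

135.61

The sequences differ at 21 of 39 sites, so p = 21/39 ≈ 0.538462.
d = −(3/4) ln(1 − 4p/3) = −0.75 ln(1 − 0.717949) = −0.75 ln(0.282051)
  = −0.75 × (-1.265667) = 0.949250 substitutions/site.
Under a molecular clock d = 2μt, so t = d/(2μ) = 0.949250 / (2 × 0.0035) = 135.61 Myr.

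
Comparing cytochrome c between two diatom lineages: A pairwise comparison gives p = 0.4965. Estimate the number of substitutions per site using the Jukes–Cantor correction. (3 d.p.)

0.814

d = −(3/4) ln(1 − 4p/3) = −0.75 ln(1 − 0.662) = −0.75 ln(0.338)
  = −0.75 × (-1.084709) = 0.813532 substitutions/site.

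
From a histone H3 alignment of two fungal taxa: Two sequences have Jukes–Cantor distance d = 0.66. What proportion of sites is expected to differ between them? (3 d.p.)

p = (3/4)(1 − e^(−4d/3)) = 0.75 × (1 − e^(-0.88)) = 0.75 × (1 − 0.414783) = 0.438913.

0.439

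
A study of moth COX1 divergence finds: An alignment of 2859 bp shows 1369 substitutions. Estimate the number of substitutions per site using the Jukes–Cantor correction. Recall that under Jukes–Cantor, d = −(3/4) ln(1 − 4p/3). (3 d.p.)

p = 1369/2859 ≈ 0.478839.
d = −(3/4) ln(1 − 4p/3) = −0.75 ln(1 − 0.638452) = −0.75 ln(0.361548)
  = −0.75 × (-1.017360) = 0.763020 substitutions/site.

0.763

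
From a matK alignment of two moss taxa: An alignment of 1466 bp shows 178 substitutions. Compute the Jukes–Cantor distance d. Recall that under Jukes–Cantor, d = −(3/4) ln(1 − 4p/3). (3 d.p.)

0.132

p = 178/1466 ≈ 0.121419.
d = −(3/4) ln(1 − 4p/3) = −0.75 ln(1 − 0.161892) = −0.75 ln(0.838108)
  = −0.75 × (-0.176608) = 0.132456 substitutions/site.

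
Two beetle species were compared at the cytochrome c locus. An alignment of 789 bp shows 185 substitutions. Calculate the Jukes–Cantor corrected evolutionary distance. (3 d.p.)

0.281

p = 185/789 ≈ 0.234474.
d = −(3/4) ln(1 − 4p/3) = −0.75 ln(1 − 0.312632) = −0.75 ln(0.687368)
  = −0.75 × (-0.374885) = 0.281164 substitutions/site.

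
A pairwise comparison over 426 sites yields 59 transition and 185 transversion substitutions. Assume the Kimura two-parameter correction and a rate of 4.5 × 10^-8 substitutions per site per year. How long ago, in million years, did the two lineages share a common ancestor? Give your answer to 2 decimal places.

P = 59/426 ≈ 0.138498 and Q = 185/426 ≈ 0.434272.
Under the Kimura two-parameter model, d = −½ ln(1 − 2P − Q) − ¼ ln(1 − 2Q).
1 − 2P − Q = 0.288732, giving −½ ln(0.288732) = 0.621128.
1 − 2Q = 0.131456, giving −¼ ln(0.131456) = 0.507271.
d = 0.621128 + 0.507271 = 1.128399.
Under a molecular clock d = 2μt, so t = d/(2μ) = 1.128399 / (2 × 4.5 × 10^-8) = 12.54 million years.

12.54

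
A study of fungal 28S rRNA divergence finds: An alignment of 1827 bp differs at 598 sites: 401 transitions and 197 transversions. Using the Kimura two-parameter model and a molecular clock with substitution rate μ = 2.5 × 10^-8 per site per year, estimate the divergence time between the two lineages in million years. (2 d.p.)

9.13

P = 401/1827 ≈ 0.219485 and Q = 197/1827 ≈ 0.107827.
Under the Kimura two-parameter model, d = −½ ln(1 − 2P − Q) − ¼ ln(1 − 2Q).
1 − 2P − Q = 0.453203, giving −½ ln(0.453203) = 0.395708.
1 − 2Q = 0.784346, giving −¼ ln(0.784346) = 0.060726.
d = 0.395708 + 0.060726 = 0.456434.
Under a molecular clock d = 2μt, so t = d/(2μ) = 0.456434 / (2 × 2.5 × 10^-8) = 9.13 million years.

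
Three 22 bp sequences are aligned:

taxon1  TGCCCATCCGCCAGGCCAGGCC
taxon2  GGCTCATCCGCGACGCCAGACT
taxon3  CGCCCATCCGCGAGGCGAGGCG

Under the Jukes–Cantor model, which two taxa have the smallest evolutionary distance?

taxon1 and taxon3

taxon1–taxon2: 6/22 differ, p = 0.273, d = 0.339.
taxon1–taxon3: 4/22 differ, p = 0.182, d = 0.208.
taxon2–taxon3: 6/22 differ, p = 0.273, d = 0.339.
The smallest distance is between taxon1 and taxon3.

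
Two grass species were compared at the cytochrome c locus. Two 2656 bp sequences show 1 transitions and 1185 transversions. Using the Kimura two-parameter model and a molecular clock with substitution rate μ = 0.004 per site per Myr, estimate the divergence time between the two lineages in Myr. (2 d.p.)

P = 1/2656 ≈ 0.000377 and Q = 1185/2656 ≈ 0.44616.
Under the Kimura two-parameter model, d = −½ ln(1 − 2P − Q) − ¼ ln(1 − 2Q).
1 − 2P − Q = 0.553086, giving −½ ln(0.553086) = 0.296121.
1 − 2Q = 0.10768, giving −¼ ln(0.10768) = 0.557148.
d = 0.296121 + 0.557148 = 0.853269.
Under a molecular clock d = 2μt, so t = d/(2μ) = 0.853269 / (2 × 0.004) = 106.66 Myr.

106.66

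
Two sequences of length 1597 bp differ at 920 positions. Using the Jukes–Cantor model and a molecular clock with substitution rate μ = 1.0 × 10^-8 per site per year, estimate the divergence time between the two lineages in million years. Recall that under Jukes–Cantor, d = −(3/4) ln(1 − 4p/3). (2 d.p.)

54.81

p = 920/1597 ≈ 0.57608.
d = −(3/4) ln(1 − 4p/3) = −0.75 ln(1 − 0.768107) = −0.75 ln(0.231893)
  = −0.75 × (-1.461479) = 1.096109 substitutions/site.
Under a molecular clock d = 2μt, so t = d/(2μ) = 1.096109 / (2 × 1.0 × 10^-8) = 54.81 million years.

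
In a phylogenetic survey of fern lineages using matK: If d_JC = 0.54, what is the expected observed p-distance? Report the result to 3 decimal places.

0.385

p = (3/4)(1 − e^(−4d/3)) = 0.75 × (1 − e^(-0.72)) = 0.75 × (1 − 0.486752) = 0.384936.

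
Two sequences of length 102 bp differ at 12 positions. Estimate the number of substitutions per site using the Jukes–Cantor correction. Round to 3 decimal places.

0.128

p = 12/102 ≈ 0.117647.
d = −(3/4) ln(1 − 4p/3) = −0.75 ln(1 − 0.156863) = −0.75 ln(0.843137)
  = −0.75 × (-0.170626) = 0.127970 substitutions/site.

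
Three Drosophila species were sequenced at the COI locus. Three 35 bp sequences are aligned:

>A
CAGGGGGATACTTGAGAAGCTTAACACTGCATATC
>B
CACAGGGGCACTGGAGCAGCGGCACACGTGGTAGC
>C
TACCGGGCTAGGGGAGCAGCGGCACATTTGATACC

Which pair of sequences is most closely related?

B and C

A–B: 14/35 differ, p = 0.400, d = 0.572.
A–C: 15/35 differ, p = 0.429, d = 0.635.
B–C: 10/35 differ, p = 0.286, d = 0.360.
The smallest distance is between B and C.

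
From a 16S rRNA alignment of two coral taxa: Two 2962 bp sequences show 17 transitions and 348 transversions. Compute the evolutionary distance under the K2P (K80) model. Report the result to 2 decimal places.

P = 17/2962 ≈ 0.005739 and Q = 348/2962 ≈ 0.117488.
Under the Kimura two-parameter model, d = −½ ln(1 − 2P − Q) − ¼ ln(1 − 2Q).
1 − 2P − Q = 0.871034, giving −½ ln(0.871034) = 0.069037.
1 − 2Q = 0.765024, giving −¼ ln(0.765024) = 0.066962.
d = 0.069037 + 0.066962 = 0.135999.

0.14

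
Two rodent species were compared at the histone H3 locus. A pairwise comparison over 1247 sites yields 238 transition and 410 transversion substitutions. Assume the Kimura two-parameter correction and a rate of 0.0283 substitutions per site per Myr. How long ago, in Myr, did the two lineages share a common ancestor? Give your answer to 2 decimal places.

15.68

P = 238/1247 ≈ 0.190858 and Q = 410/1247 ≈ 0.328789.
Under the Kimura two-parameter model, d = −½ ln(1 − 2P − Q) − ¼ ln(1 − 2Q).
1 − 2P − Q = 0.289495, giving −½ ln(0.289495) = 0.619809.
1 − 2Q = 0.342422, giving −¼ ln(0.342422) = 0.267928.
d = 0.619809 + 0.267928 = 0.887737.
Under a molecular clock d = 2μt, so t = d/(2μ) = 0.887737 / (2 × 0.0283) = 15.68 Myr.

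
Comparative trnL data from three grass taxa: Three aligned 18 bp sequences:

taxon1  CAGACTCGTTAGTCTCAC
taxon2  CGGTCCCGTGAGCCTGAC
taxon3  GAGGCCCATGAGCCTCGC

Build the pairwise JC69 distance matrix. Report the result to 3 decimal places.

d(taxon1,taxon2) = 0.441, d(taxon1,taxon3) = 0.548, d(taxon2,taxon3) = 0.441

taxon1–taxon2: 6/18 sites differ → p ≈ 0.333333, d = −0.75 ln(1 − 0.444444) = 0.440839 ≈ 0.441.
taxon1–taxon3: 7/18 sites differ → p ≈ 0.388889, d = −0.75 ln(1 − 0.518519) = 0.548166 ≈ 0.548.
taxon2–taxon3: 6/18 sites differ → p ≈ 0.333333, d = −0.75 ln(1 − 0.444444) = 0.440839 ≈ 0.441.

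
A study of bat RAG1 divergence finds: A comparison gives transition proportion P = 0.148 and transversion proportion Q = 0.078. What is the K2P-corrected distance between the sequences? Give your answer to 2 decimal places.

0.28

Under the Kimura two-parameter model, d = −½ ln(1 − 2P − Q) − ¼ ln(1 − 2Q).
1 − 2P − Q = 0.626, giving −½ ln(0.626) = 0.234202.
1 − 2Q = 0.844, giving −¼ ln(0.844) = 0.042401.
d = 0.234202 + 0.042401 = 0.276603.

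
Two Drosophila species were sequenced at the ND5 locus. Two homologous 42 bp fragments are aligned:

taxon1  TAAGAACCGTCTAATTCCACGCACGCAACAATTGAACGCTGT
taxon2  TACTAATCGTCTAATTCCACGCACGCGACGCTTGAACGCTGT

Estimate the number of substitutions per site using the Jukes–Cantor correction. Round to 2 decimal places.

0.16

The sequences differ at 6 of 42 sites (3, 4, 7, 27, 30, 31), so p = 6/42 ≈ 0.142857.
d = −(3/4) ln(1 − 4p/3) = −0.75 ln(1 − 0.190476) = −0.75 ln(0.809524)
  = −0.75 × (-0.211309) = 0.158482 substitutions/site.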